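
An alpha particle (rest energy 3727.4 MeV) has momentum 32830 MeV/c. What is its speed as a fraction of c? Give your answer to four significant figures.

βγ = pc/(mc²) = 32830/3727.4 = 8.8077.
Since γ² = 1 + (βγ)² = 78.5756, γ = √78.5756 = 8.86429, and β = (βγ)/γ = 8.8077/8.86429 = 0.9936.

0.9936c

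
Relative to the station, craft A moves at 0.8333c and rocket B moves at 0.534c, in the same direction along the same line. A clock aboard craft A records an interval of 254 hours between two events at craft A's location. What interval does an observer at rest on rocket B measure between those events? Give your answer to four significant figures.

Speed of craft A in rocket B's frame: u = (v_A − v_B)/(1 − v_A v_B/c²) = (0.8333 − 0.534)/(1 − 0.8333×0.534) = 0.2993/0.5550178 = 0.53926; |u| = 0.53926c.
At |u| = 0.53926c, γ = (1 − 0.290801)^(−1/2) = 1.1875.
The clock on craft A records proper time, so rocket B measures Δt = γΔτ = 1.1875 × 254 = 301.6 hours.

301.6 hours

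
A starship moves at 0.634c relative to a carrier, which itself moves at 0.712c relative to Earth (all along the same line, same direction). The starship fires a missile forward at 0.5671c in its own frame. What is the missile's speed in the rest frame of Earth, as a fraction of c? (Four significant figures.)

First combine the missile and starship (S''→S'): u₁ = (0.5671 + 0.634)/(1 + 0.5671×0.634) = 1.2011/1.3595414 = 0.88346.
Then combine with the carrier (S'→S): u = (0.88346 + 0.712)/(1 + 0.88346×0.712) = 1.59546/1.62902352 = 0.9794.

0.9794c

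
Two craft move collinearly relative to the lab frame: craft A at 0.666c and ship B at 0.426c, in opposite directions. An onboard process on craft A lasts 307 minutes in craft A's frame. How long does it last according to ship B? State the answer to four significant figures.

584.0 minutes

The velocity of craft A relative to ship B is (0.666 + 0.426)c / (1 + 0.666×0.426) = 0.85066c; relative speed 0.85066c.
γ for this relative speed: γ = 1/√(1 − 0.723622) = 1.9022.
Craft A's interval is proper; time dilation gives Δt_B = γΔτ = 1.9022 × 307 minutes = 584.0 minutes.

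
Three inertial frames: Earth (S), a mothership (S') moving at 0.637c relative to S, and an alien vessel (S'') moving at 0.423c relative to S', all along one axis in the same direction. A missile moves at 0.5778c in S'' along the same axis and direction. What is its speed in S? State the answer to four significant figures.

0.9530c

Apply u = (u'+v)/(1+u'v) twice. Missile in the mothership frame: (0.5778+0.423)/(1+0.5778·0.423) = 1.0008/1.2444094 = 0.80424c.
That velocity, transformed to the rest frame of Earth: (0.80424+0.637)/(1+0.80424·0.637) = 1.44124/1.51230088 = 0.95301c.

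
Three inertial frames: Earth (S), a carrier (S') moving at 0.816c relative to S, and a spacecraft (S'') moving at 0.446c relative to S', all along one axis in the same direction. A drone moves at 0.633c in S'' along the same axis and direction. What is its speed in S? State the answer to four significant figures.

0.9827c

Compose velocities in two stages. Stage 1 (into S'): u₁ = (0.633+0.446)/(1+0.633×0.446) = 0.84144.
Stage 2 (into S): u = (0.84144+0.816)/(1+0.84144×0.816) = 0.9827, so the speed is 0.9827c.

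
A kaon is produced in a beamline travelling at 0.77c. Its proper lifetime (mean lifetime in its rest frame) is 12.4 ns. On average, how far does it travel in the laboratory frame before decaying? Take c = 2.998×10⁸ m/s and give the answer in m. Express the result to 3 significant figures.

With β = 0.77, γ = 1/√(1 − 0.77²) = 1/√0.4071 = 1.5673.
Lab-frame lifetime: Δt = γτ = 1.5673 × 12.4 ns = 19.435 ns.
Distance: d = vΔt = 0.77 × 2.998×10⁸ m/s × 1.9435×10^-8 s = 4.49 m.

4.49 m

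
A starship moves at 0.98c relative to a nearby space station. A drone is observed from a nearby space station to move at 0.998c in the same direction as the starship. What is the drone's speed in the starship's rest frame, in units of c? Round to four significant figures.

Transform to the starship's frame: u' = (u − v)/(1 − uv/c²).
u' = (0.998 − 0.98)/(1 − 0.998×0.98) = 0.018/0.02196 = 0.81967.
Speed in the starship's frame: 0.8197c (in the same direction).

0.8197c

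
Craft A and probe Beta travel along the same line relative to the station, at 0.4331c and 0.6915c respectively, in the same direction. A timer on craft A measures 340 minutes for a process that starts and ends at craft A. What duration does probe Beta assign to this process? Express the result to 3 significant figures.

Transform craft A's velocity into probe Beta's frame: (0.4331 − 0.6915)/(1 − 0.4331·0.6915) = −0.2584/0.70051135, so the relative speed is 0.36887c.
γ for this relative speed: γ = 1/√(1 − 0.136065) = 1.0759.
Craft A's interval is proper; time dilation gives Δt_B = γΔτ = 1.0759 × 340 minutes = 366 minutes.

366 minutes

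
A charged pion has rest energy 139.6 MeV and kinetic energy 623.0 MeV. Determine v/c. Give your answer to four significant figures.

K = (γ−1)mc², so γ = 1 + 623.0/139.6 = 5.4628.
Then v/c = √(1 − γ⁻²) = √(1 − 0.0335096) = √0.9664904 = 0.9831.

0.9831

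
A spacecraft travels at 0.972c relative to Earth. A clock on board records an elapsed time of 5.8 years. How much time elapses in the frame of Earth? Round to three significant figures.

With β = 0.972, γ = 1/√(1 − 0.972²) = 1/√0.055216 = 4.2557.
Time dilation: Δt = γ·Δτ = 4.2557 × 5.8 = 24.7 years.

24.7 years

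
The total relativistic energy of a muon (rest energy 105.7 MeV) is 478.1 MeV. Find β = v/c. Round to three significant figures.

γ = E/(mc²) = 478.1/105.7 = 4.5232.
β = √(1 − 1/γ²) = √(1 − 0.0488774) = √0.9511226 = 0.975.

0.975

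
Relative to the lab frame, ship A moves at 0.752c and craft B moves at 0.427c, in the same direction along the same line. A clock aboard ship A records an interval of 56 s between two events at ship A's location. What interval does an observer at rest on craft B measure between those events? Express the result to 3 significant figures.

63.8 s

Transform ship A's velocity into craft B's frame: (0.752 − 0.427)/(1 − 0.752·0.427) = 0.325/0.678896, so the relative speed is 0.47872c.
γ for this relative speed: γ = 1/√(1 − 0.229173) = 1.139.
Ship A's interval is proper; time dilation gives Δt_B = γΔτ = 1.139 × 56 s = 63.8 s.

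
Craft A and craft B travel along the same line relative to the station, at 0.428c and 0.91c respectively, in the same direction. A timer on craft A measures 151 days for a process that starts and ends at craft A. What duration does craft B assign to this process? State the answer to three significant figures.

Transform craft A's velocity into craft B's frame: (0.428 − 0.91)/(1 − 0.428·0.91) = −0.482/0.61052, so the relative speed is 0.78949c.
γ for this relative speed: γ = 1/√(1 − 0.623294) = 1.6293.
Craft A's interval is proper; time dilation gives Δt_B = γΔτ = 1.6293 × 151 days = 246 days.

246 days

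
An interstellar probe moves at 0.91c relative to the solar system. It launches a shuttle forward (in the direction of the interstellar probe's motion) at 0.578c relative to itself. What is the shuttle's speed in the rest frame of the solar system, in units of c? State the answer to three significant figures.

0.975c

Relativistic velocity addition: u = (u' + v)/(1 + u'v/c²), with u' = 0.578c and v = 0.91c.
Numerator: 0.578 + 0.91 = 1.488. Denominator: 1 + (0.578)(0.91) = 1.52598.
u = 1.488/1.52598 = 0.97511, so the speed is 0.975c.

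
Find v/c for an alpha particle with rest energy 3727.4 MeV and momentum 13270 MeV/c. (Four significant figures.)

0.9627

pc/(mc²) = 13270/3727.4 = 3.5601 = βγ = β/√(1−β²).
So β² = x²/(1 + x²) with x = 3.5601: x² = 12.6743, β² = 12.6743/13.6743 = 0.92687, β = 0.9627.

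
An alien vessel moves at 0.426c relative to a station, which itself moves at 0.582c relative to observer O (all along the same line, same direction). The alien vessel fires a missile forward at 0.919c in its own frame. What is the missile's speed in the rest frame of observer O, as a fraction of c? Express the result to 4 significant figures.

First combine the missile and alien vessel (S''→S'): u₁ = (0.919 + 0.426)/(1 + 0.919×0.426) = 1.345/1.391494 = 0.96659.
Then combine with the station (S'→S): u = (0.96659 + 0.582)/(1 + 0.96659×0.582) = 1.54859/1.56255538 = 0.99106.

0.9911c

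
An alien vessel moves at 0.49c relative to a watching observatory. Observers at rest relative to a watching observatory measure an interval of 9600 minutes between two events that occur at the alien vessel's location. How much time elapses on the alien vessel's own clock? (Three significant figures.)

γ = 1/√(1 − β²) = 1/√(1 − 0.2401) = 1/√0.7599 = 1/0.871722 = 1.1472.
The alien vessel's clock runs slow as seen from a watching observatory, so Δτ = Δt/γ = 9600/1.1472 = 8370 minutes.

8370 minutes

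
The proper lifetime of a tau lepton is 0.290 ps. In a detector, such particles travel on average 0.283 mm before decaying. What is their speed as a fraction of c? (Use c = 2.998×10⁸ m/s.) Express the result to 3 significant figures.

0.956c

Let x = d/(cτ) = 2.830×10^-4 m / (2.998×10⁸ m/s × 2.900×10^-13 s) = 3.255. Since d = βγcτ, x = βγ = β/√(1−β²).
Solving: β² = x²/(1+x²) = 10.595/11.595 = 0.913756, so β = 0.956.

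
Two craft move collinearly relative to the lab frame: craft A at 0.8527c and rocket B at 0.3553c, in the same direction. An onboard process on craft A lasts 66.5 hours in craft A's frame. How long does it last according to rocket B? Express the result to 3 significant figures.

Transform craft A's velocity into rocket B's frame: (0.8527 − 0.3553)/(1 − 0.8527·0.3553) = 0.4974/0.69703569, so the relative speed is 0.71359c.
γ for this relative speed: γ = 1/√(1 − 0.509211) = 1.4274.
The clock on craft A records proper time, so rocket B measures Δt = γΔτ = 1.4274 × 66.5 = 94.9 hours.

94.9 hours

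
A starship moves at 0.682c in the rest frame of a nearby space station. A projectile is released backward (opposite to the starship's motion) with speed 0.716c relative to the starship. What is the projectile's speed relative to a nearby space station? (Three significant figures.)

0.0664c

In units of c, u = (u' + v)/(1 + u'v) with u' = −0.716 and v = 0.682.
Numerator: −0.716 + 0.682 = −0.034. Denominator: 1 + (−0.716)(0.682) = 0.511688.
u = −0.034/0.511688 = −0.066447, so the speed is 0.0664c.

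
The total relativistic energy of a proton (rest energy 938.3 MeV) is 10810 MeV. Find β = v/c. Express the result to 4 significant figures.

0.9962

γ = E/(mc²) = 10810/938.3 = 11.521.
β = √(1 − 1/γ²) = √(1 − 0.0075339) = √0.9924661 = 0.9962.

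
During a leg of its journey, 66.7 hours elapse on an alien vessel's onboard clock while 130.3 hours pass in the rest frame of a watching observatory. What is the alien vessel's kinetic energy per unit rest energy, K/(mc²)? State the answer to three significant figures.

From Δt = γΔτ: γ = 130.3/66.7 = 1.95352.
Since K = (γ−1)mc², K/(mc²) = 1.95352 − 1 = 0.954.

0.954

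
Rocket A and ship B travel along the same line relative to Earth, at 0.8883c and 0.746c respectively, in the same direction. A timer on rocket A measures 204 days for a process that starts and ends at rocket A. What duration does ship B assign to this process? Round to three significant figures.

225 days

Speed of rocket A in ship B's frame: u = (v_A − v_B)/(1 − v_A v_B/c²) = (0.8883 − 0.746)/(1 − 0.8883×0.746) = 0.1423/0.3373282 = 0.42184; |u| = 0.42184c.
At |u| = 0.42184c, γ = (1 − 0.177949)^(−1/2) = 1.1029.
The clock on rocket A records proper time, so ship B measures Δt = γΔτ = 1.1029 × 204 = 225 days.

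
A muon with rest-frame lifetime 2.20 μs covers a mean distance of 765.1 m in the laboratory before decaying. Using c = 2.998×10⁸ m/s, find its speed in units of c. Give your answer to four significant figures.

Let x = d/(cτ) = 765.1 m / (2.998×10⁸ m/s × 2.200×10^-6 s) = 1.16. Since d = βγcτ, x = βγ = β/√(1−β²).
Solving: β² = x²/(1+x²) = 1.3456/2.3456 = 0.57367, so β = 0.7574.

0.7574c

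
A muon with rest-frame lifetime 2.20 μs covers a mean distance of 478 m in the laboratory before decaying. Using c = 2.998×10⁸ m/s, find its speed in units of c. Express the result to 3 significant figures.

d = βγcτ ⇒ βγ = d/(cτ) = 478.0 m / (659.56 m) = 0.72473.
β = (βγ)/√(1+(βγ)²) = 0.72473/√1.525234 = 0.587.

0.587c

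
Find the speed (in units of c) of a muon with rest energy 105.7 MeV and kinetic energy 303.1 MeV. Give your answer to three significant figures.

γ = 1 + K/(mc²) = 1 + 303.1/105.7 = 3.8675.
β = √(1 − 1/γ²) = √(1 − 0.0668558) = √0.9331442 = 0.966.

0.966c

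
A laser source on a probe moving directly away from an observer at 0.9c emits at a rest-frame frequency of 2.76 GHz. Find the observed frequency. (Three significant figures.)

Relativistic Doppler (source moving away): f_obs = f_src · √((1−β)/(1+β)).
With β = 0.9: factor = √(0.1/1.9) = 0.22942.
f_obs = 2.76 × 0.22942 = 0.633 GHz.

0.633 GHz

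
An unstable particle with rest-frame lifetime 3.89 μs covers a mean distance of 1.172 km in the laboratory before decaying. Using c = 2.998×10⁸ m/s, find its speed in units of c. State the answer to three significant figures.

Lab distance = (lab lifetime)·v = γτ·βc, so βγ = d/(cτ) = 1172/(2.998×10⁸ × 3.890×10^-6) = 1.005.
With βγ = 1.005: γ² = 1 + (βγ)² = 2.01002, and β = (βγ)/γ = 1.005/1.41775 = 0.709.

0.709c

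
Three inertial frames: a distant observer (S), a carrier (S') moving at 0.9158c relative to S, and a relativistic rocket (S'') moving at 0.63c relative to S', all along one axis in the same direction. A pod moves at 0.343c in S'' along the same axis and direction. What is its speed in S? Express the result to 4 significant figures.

Compose velocities in two stages. Stage 1 (into S'): u₁ = (0.343+0.63)/(1+0.343×0.63) = 0.80011.
Stage 2 (into S): u = (0.80011+0.9158)/(1+0.80011×0.9158) = 0.99029, so the speed is 0.9903c.

0.9903c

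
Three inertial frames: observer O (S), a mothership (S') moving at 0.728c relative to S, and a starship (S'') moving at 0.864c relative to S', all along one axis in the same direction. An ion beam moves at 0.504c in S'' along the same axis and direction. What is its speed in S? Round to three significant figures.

Compose velocities in two stages. Stage 1 (into S'): u₁ = (0.504+0.864)/(1+0.504×0.864) = 0.95301.
Stage 2 (into S): u = (0.95301+0.728)/(1+0.95301×0.728) = 0.99245, so the speed is 0.992c.

0.992c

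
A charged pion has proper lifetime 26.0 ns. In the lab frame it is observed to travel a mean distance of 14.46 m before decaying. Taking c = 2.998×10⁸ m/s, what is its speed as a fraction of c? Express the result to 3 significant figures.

Lab distance = (lab lifetime)·v = γτ·βc, so βγ = d/(cτ) = 14.46/(2.998×10⁸ × 2.600×10^-8) = 1.8551.
With βγ = 1.8551: γ² = 1 + (βγ)² = 4.4414, and β = (βγ)/γ = 1.8551/2.10746 = 0.880.

0.880c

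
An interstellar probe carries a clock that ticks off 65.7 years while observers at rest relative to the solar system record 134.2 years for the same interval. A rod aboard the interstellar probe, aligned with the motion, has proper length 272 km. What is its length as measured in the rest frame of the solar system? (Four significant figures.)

The time-dilation ratio gives γ = 134.2/65.7 = 2.04262.
The rod contracts by the same γ: 272 km / 2.04262 = 133.2 km.

133.2 km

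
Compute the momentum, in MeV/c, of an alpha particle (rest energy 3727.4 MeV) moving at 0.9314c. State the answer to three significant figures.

Lorentz factor: γ = (1 − 0.86750596)^(−1/2) = 2.7473.
Momentum: p = γβ·mc = 2.7473 × 0.9314 × 3727.4 MeV/c = 9540 MeV/c.

9540 MeV/c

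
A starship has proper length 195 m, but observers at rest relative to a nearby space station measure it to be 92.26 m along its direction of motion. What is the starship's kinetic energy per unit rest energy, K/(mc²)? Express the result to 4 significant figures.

1.114

γ = L₀/L = 195/92.26 = 2.11359.
K/(mc²) = γ − 1 = 2.11359 − 1 = 1.114.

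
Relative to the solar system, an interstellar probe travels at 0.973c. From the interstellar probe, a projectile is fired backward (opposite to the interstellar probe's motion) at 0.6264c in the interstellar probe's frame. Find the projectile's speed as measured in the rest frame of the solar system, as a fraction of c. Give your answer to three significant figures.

0.888c

In units of c, u = (u' + v)/(1 + u'v) with u' = −0.6264 and v = 0.973.
Numerator: −0.6264 + 0.973 = 0.3466. Denominator: 1 + (−0.6264)(0.973) = 0.3905128.
u = 0.3466/0.3905128 = 0.88755, so the speed is 0.888c.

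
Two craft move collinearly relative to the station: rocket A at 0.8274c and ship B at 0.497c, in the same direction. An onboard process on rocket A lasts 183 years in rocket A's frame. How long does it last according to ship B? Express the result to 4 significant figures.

Transform rocket A's velocity into ship B's frame: (0.8274 − 0.497)/(1 − 0.8274·0.497) = 0.3304/0.5887822, so the relative speed is 0.56116c.
γ for this relative speed: γ = 1/√(1 − 0.314901) = 1.2082.
The clock on rocket A records proper time, so ship B measures Δt = γΔτ = 1.2082 × 183 = 221.1 years.

221.1 years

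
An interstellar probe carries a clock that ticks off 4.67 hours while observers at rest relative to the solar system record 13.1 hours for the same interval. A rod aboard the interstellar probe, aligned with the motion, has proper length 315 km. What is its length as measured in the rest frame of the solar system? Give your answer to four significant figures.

From Δt = γΔτ: γ = 13.1/4.67 = 2.80514.
The rod contracts by the same γ: 315 km / 2.80514 = 112.3 km.

112.3 km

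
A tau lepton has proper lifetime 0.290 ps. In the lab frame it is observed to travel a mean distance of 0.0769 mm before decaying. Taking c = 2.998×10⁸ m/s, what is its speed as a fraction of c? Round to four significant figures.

0.6625c

d = βγcτ ⇒ βγ = d/(cτ) = 7.690×10^-5 m / (8.6942×10^-5 m) = 0.8845.
β = (βγ)/√(1+(βγ)²) = 0.8845/√1.78234 = 0.6625.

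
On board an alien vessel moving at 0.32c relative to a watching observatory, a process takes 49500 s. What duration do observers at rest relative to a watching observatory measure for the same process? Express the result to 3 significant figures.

γ = 1/√(1 − β²) = 1/√(1 − 0.1024) = 1/√0.8976 = 1/0.947418 = 1.0555.
The onboard clock measures proper time, so the interval in the rest frame of a watching observatory is dilated: Δt = γ·Δτ = 1.0555 × 49500 s = 52200 s.

52200 s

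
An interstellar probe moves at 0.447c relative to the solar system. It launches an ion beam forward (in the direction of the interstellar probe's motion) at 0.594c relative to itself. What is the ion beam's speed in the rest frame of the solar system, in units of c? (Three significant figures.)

Relativistic velocity addition: u = (u' + v)/(1 + u'v/c²), with u' = 0.594c and v = 0.447c.
Numerator: 0.594 + 0.447 = 1.041. Denominator: 1 + (0.594)(0.447) = 1.265518.
u = 1.041/1.265518 = 0.82259, so the speed is 0.823c.

0.823c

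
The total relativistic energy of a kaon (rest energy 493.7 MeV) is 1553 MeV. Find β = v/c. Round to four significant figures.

0.9481

Total energy E = γmc² gives γ = 1553/493.7 = 3.1456.
Hence β = √(1 − 1/γ²) = √(1 − 0.101063) = √0.898937 = 0.9481.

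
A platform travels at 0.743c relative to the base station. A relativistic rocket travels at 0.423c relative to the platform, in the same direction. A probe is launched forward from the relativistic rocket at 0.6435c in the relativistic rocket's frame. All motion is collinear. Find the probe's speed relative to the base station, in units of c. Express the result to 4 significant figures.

0.9744c

Apply u = (u'+v)/(1+u'v) twice. Probe in the platform frame: (0.6435+0.423)/(1+0.6435·0.423) = 1.0665/1.2722005 = 0.83831c.
That velocity, transformed to the rest frame of the base station: (0.83831+0.743)/(1+0.83831·0.743) = 1.58131/1.62286433 = 0.97439c.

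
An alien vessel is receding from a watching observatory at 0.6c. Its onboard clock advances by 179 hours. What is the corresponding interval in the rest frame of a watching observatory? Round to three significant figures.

γ = 1/√(1 − β²) = 1/√(1 − 0.36) = 1/√0.64 = 1/0.8 = 1.25.
The onboard clock measures proper time, so the interval in the rest frame of a watching observatory is dilated: Δt = γ·Δτ = 1.25 × 179 hours = 224 hours.

224 hours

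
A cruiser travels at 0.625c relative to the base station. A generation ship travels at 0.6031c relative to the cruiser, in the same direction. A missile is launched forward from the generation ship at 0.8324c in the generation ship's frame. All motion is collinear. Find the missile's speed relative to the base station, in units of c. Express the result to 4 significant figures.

Apply u = (u'+v)/(1+u'v) twice. Missile in the cruiser frame: (0.8324+0.6031)/(1+0.8324·0.6031) = 1.4355/1.50202044 = 0.95571c.
That velocity, transformed to the rest frame of the base station: (0.95571+0.625)/(1+0.95571·0.625) = 1.58071/1.59731875 = 0.9896c.

0.9896c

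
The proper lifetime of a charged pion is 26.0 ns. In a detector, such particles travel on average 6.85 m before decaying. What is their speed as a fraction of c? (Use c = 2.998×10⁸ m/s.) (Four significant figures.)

Lab distance = (lab lifetime)·v = γτ·βc, so βγ = d/(cτ) = 6.850/(2.998×10⁸ × 2.600×10^-8) = 0.87879.
With βγ = 0.87879: γ² = 1 + (βγ)² = 1.772272, and β = (βγ)/γ = 0.87879/1.33127 = 0.6601.

0.6601c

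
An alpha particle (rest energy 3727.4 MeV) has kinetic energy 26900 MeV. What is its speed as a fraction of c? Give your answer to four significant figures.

K = (γ−1)mc², so γ = 1 + 26900/3727.4 = 8.2168.
Then v/c = √(1 − γ⁻²) = √(1 − 0.0148113) = √0.9851887 = 0.9926.

0.9926c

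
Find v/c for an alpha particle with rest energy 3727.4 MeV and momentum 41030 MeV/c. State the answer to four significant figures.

βγ = pc/(mc²) = 41030/3727.4 = 11.008.
Since γ² = 1 + (βγ)² = 122.176, γ = √122.176 = 11.0533, and β = (βγ)/γ = 11.008/11.0533 = 0.9959.

0.9959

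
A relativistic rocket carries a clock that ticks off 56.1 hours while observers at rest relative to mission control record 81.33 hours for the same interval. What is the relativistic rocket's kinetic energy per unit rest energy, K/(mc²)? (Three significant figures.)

From Δt = γΔτ: γ = 81.33/56.1 = 1.44973.
K/(mc²) = γ − 1 = 1.44973 − 1 = 0.450.

0.450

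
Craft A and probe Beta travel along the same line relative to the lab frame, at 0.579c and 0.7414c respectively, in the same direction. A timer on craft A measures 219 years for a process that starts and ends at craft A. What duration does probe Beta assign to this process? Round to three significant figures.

Speed of craft A in probe Beta's frame: u = (v_A − v_B)/(1 − v_A v_B/c²) = (0.579 − 0.7414)/(1 − 0.579×0.7414) = −0.1624/0.5707294 = −0.28455; |u| = 0.28455c.
γ for this relative speed: γ = 1/√(1 − 0.0809687) = 1.0431.
Craft A's interval is proper; time dilation gives Δt_B = γΔτ = 1.0431 × 219 years = 228 years.

228 years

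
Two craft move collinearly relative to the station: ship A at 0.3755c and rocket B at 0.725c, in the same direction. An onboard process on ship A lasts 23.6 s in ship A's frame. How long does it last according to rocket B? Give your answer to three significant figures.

26.9 s

The velocity of ship A relative to rocket B is (0.3755 − 0.725)c / (1 − 0.3755×0.725) = −0.48024c; relative speed 0.48024c.
At |u| = 0.48024c, γ = (1 − 0.23063)^(−1/2) = 1.1401.
The clock on ship A records proper time, so rocket B measures Δt = γΔτ = 1.1401 × 23.6 = 26.9 s.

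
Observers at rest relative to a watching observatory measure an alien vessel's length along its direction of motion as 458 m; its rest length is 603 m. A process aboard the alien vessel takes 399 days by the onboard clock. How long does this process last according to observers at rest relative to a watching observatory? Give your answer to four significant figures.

Length contraction gives γ = L₀/L = 603/458 = 1.31659.
The same γ dilates the second interval: 1.31659 × 399 days = 525.3 days.

525.3 days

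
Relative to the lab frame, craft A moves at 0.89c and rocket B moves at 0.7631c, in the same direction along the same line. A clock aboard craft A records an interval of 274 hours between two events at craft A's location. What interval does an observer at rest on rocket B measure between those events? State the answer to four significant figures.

298.3 hours

Transform craft A's velocity into rocket B's frame: (0.89 − 0.7631)/(1 − 0.89·0.7631) = 0.1269/0.320841, so the relative speed is 0.39552c.
γ for this relative speed: γ = 1/√(1 − 0.156436) = 1.0888.
Craft A's interval is proper; time dilation gives Δt_B = γΔτ = 1.0888 × 274 hours = 298.3 hours.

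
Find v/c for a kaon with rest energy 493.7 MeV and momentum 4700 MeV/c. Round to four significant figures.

pc/(mc²) = 4700/493.7 = 9.52 = βγ = β/√(1−β²).
So β² = x²/(1 + x²) with x = 9.52: x² = 90.6304, β² = 90.6304/91.6304 = 0.989087, β = 0.9945.

0.9945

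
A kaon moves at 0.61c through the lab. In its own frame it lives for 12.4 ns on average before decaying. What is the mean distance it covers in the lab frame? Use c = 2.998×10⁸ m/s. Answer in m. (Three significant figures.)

2.86 m

With β = 0.61, γ = 1/√(1 − 0.61²) = 1/√0.6279 = 1.262.
Lab-frame lifetime: Δt = γτ = 1.262 × 12.4 ns = 15.649 ns.
Distance: d = vΔt = 0.61 × 2.998×10⁸ m/s × 1.5649×10^-8 s = 2.86 m.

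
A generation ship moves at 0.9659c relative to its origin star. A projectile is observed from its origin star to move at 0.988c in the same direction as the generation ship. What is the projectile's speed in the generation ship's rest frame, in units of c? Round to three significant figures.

Transform to the generation ship's frame: u' = (u − v)/(1 − uv/c²).
u' = (0.988 − 0.9659)/(1 − 0.988×0.9659) = 0.0221/0.0456908 = 0.48369.
Speed in the generation ship's frame: 0.484c (in the same direction).

0.484c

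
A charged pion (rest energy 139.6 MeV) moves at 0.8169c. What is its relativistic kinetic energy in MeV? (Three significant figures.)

102 MeV

β² = 0.66732561, so γ = 1/√0.33267439 = 1.73377.
Kinetic energy: K = (γ − 1)mc² = (1.73377 − 1) × 139.6 MeV = 0.73377 × 139.6 = 102 MeV.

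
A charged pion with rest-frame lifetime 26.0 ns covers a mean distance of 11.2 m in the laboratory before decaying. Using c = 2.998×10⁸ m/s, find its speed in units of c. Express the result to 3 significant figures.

0.821c

Let x = d/(cτ) = 11.20 m / (2.998×10⁸ m/s × 2.600×10^-8 s) = 1.4369. Since d = βγcτ, x = βγ = β/√(1−β²).
Solving: β² = x²/(1+x²) = 2.06468/3.06468 = 0.673702, so β = 0.821.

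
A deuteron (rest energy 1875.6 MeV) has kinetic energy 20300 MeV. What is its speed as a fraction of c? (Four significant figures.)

γ = 1 + K/(mc²) = 1 + 20300/1875.6 = 11.823.
β = √(1 − 1/γ²) = √(1 − 0.00715393) = √0.99284607 = 0.9964.

0.9964c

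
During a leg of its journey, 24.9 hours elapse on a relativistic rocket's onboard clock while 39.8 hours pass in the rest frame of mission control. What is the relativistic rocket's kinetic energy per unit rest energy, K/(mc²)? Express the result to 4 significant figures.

0.5984

The time-dilation ratio gives γ = 39.8/24.9 = 1.59839.
K/(mc²) = γ − 1 = 1.59839 − 1 = 0.5984.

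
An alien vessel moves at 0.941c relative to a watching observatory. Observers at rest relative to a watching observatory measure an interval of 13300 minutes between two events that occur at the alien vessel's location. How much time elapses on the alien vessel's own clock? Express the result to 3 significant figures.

4500 minutes

With β = 0.941, γ = 1/√(1 − 0.941²) = 1/√0.114519 = 2.955.
The moving clock records proper time: Δτ = Δt/γ = 13300/2.955 = 4500 minutes.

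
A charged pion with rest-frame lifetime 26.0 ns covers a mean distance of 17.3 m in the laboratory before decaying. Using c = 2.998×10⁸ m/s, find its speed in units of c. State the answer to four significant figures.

d = βγcτ ⇒ βγ = d/(cτ) = 17.30 m / (7.7948 m) = 2.2194.
β = (βγ)/√(1+(βγ)²) = 2.2194/√5.92574 = 0.9117.

0.9117c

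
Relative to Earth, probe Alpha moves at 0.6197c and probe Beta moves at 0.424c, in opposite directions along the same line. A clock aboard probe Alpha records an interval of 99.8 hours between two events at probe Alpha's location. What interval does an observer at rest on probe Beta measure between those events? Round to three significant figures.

Speed of probe Alpha in probe Beta's frame: u = (v_A + v_B)/(1 + v_A v_B/c²) = (0.6197 + 0.424)/(1 + 0.6197×0.424) = 1.0437/1.2627528 = 0.82653; |u| = 0.82653c.
At |u| = 0.82653c, γ = (1 − 0.683152)^(−1/2) = 1.7765.
Probe Alpha's interval is proper; time dilation gives Δt_B = γΔτ = 1.7765 × 99.8 hours = 177 hours.

177 hours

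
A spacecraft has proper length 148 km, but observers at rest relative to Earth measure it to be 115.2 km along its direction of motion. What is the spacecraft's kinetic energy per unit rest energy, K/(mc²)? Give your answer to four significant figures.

0.2847

γ = L₀/L = 148/115.2 = 1.28472.
Since K = (γ−1)mc², K/(mc²) = 1.28472 − 1 = 0.2847.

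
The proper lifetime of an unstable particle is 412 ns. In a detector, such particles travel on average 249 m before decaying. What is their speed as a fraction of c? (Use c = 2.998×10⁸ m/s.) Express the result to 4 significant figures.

Lab distance = (lab lifetime)·v = γτ·βc, so βγ = d/(cτ) = 249.0/(2.998×10⁸ × 4.120×10^-7) = 2.0159.
With βγ = 2.0159: γ² = 1 + (βγ)² = 5.06385, and β = (βγ)/γ = 2.0159/2.2503 = 0.8958.

0.8958c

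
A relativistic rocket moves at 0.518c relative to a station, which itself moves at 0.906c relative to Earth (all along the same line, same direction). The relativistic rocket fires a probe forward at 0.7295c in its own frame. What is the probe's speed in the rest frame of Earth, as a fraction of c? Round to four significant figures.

First combine the probe and relativistic rocket (S''→S'): u₁ = (0.7295 + 0.518)/(1 + 0.7295×0.518) = 1.2475/1.377881 = 0.90538.
Then combine with the station (S'→S): u = (0.90538 + 0.906)/(1 + 0.90538×0.906) = 1.81138/1.82027428 = 0.99511.

0.9951c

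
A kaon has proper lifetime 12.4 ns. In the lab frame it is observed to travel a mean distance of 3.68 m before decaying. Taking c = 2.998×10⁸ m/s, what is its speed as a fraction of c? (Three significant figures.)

d = βγcτ ⇒ βγ = d/(cτ) = 3.680 m / (3.71752 m) = 0.98991.
β = (βγ)/√(1+(βγ)²) = 0.98991/√1.979922 = 0.704.

0.704c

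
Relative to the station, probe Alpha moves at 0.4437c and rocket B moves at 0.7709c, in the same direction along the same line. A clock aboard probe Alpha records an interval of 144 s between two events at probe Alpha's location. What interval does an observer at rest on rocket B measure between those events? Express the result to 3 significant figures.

The velocity of probe Alpha relative to rocket B is (0.4437 − 0.7709)c / (1 − 0.4437×0.7709) = −0.4973c; relative speed 0.4973c.
At |u| = 0.4973c, γ = (1 − 0.247307)^(−1/2) = 1.1526.
The clock on probe Alpha records proper time, so rocket B measures Δt = γΔτ = 1.1526 × 144 = 166 s.

166 s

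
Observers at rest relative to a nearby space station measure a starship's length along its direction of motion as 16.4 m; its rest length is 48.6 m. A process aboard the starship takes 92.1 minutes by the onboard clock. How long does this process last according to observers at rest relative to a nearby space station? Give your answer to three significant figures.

From L = L₀/γ: γ = 48.6/16.4 = 2.96341.
Δt = γΔτ = 2.96341 × 92.1 = 273 minutes.

273 minutes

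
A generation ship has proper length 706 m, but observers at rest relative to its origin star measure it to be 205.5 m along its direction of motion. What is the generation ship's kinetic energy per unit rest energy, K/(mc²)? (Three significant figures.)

2.44

From L = L₀/γ: γ = 706/205.5 = 3.43552.
K/(mc²) = γ − 1 = 3.43552 − 1 = 2.44.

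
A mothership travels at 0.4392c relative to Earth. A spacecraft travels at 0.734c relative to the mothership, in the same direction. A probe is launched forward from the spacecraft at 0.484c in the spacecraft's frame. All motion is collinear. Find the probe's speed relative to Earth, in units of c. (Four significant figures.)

First combine the probe and spacecraft (S''→S'): u₁ = (0.484 + 0.734)/(1 + 0.484×0.734) = 1.218/1.355256 = 0.89872.
Then combine with the mothership (S'→S): u = (0.89872 + 0.4392)/(1 + 0.89872×0.4392) = 1.33792/1.394717824 = 0.95928.

0.9593c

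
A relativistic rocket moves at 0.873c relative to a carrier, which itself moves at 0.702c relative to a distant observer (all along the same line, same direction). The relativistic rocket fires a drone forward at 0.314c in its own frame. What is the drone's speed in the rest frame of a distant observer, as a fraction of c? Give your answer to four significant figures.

Apply u = (u'+v)/(1+u'v) twice. Drone in the carrier frame: (0.314+0.873)/(1+0.314·0.873) = 1.187/1.274122 = 0.93162c.
That velocity, transformed to the rest frame of a distant observer: (0.93162+0.702)/(1+0.93162·0.702) = 1.63362/1.65399724 = 0.98768c.

0.9877c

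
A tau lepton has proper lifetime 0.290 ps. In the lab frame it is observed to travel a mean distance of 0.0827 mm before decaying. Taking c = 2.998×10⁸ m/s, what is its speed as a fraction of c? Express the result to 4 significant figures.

0.6892c

d = βγcτ ⇒ βγ = d/(cτ) = 8.270×10^-5 m / (8.6942×10^-5 m) = 0.95121.
β = (βγ)/√(1+(βγ)²) = 0.95121/√1.9048 = 0.6892.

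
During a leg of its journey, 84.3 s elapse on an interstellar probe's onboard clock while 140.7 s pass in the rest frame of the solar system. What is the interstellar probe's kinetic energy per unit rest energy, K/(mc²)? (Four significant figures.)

The time-dilation ratio gives γ = 140.7/84.3 = 1.66904.
Since K = (γ−1)mc², K/(mc²) = 1.66904 − 1 = 0.6690.

0.6690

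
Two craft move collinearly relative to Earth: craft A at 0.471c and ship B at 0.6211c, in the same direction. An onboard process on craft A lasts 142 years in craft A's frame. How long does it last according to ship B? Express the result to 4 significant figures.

145.3 years

The velocity of craft A relative to ship B is (0.471 − 0.6211)c / (1 − 0.471×0.6211) = −0.21217c; relative speed 0.21217c.
At |u| = 0.21217c, γ = (1 − 0.0450161)^(−1/2) = 1.0233.
Craft A's interval is proper; time dilation gives Δt_B = γΔτ = 1.0233 × 142 years = 145.3 years.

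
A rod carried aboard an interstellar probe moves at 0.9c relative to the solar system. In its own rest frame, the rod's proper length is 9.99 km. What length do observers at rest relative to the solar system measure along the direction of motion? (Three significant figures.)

γ = 1/√(1 − β²) = 1/√(1 − 0.81) = 1/√0.19 = 1/0.43589 = 2.2942.
Length contraction: L = L₀/γ = 9.99/2.2942 = 4.35 km.

4.35 km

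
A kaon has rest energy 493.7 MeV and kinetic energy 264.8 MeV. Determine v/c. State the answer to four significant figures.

γ = 1 + K/(mc²) = 1 + 264.8/493.7 = 1.5364.
β = √(1 − 1/γ²) = √(1 − 0.423635) = √0.576365 = 0.7592.

0.7592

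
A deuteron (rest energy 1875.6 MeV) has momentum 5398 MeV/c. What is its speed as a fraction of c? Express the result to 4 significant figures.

0.9446c

pc/(mc²) = 5398/1875.6 = 2.878 = βγ = β/√(1−β²).
So β² = x²/(1 + x²) with x = 2.878: x² = 8.28288, β² = 8.28288/9.28288 = 0.892275, β = 0.9446.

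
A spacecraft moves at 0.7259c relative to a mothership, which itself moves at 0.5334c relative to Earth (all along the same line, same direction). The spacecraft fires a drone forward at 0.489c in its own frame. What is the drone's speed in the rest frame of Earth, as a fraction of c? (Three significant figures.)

Compose velocities in two stages. Stage 1 (into S'): u₁ = (0.489+0.7259)/(1+0.489×0.7259) = 0.89663.
Stage 2 (into S): u = (0.89663+0.5334)/(1+0.89663×0.5334) = 0.96737, so the speed is 0.967c.

0.967c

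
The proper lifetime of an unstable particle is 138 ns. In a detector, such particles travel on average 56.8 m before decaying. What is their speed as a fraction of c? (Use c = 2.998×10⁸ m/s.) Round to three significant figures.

Let x = d/(cτ) = 56.80 m / (2.998×10⁸ m/s × 1.380×10^-7 s) = 1.3729. Since d = βγcτ, x = βγ = β/√(1−β²).
Solving: β² = x²/(1+x²) = 1.88485/2.88485 = 0.653362, so β = 0.808.

0.808c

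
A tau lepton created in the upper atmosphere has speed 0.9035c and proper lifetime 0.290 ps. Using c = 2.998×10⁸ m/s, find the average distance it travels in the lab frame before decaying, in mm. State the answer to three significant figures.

Lorentz factor: γ = (1 − 0.81631225)^(−1/2) = 2.3332.
Lab-frame lifetime: Δt = γτ = 2.3332 × 0.290 ps = 0.67663 ps.
Distance: d = vΔt = 0.9035 × 2.998×10⁸ m/s × 6.7663×10^-13 s = 1.83×10^-4 m = 0.183 mm.

0.183 mm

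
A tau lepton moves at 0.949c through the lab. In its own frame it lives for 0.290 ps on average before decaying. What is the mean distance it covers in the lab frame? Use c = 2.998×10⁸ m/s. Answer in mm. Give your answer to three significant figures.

0.262 mm

With β = 0.949, γ = 1/√(1 − 0.949²) = 1/√0.099399 = 3.1718.
Lab-frame lifetime: Δt = γτ = 3.1718 × 0.290 ps = 0.91982 ps.
Distance: d = vΔt = 0.949 × 2.998×10⁸ m/s × 9.1982×10^-13 s = 2.62×10^-4 m = 0.262 mm.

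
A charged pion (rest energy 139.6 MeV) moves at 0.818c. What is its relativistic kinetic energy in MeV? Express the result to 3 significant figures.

With β = 0.818, γ = 1/√(1 − 0.818²) = 1/√0.330876 = 1.73847.
Kinetic energy: K = (γ − 1)mc² = (1.73847 − 1) × 139.6 MeV = 0.73847 × 139.6 = 103 MeV.

103 MeV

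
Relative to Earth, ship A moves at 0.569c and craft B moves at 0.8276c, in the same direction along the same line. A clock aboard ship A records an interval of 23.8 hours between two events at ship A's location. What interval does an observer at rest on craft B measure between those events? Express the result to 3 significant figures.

27.3 hours

Transform ship A's velocity into craft B's frame: (0.569 − 0.8276)/(1 − 0.569·0.8276) = −0.2586/0.5290956, so the relative speed is 0.48876c.
γ for this relative speed: γ = 1/√(1 − 0.238886) = 1.1462.
Ship A's interval is proper; time dilation gives Δt_B = γΔτ = 1.1462 × 23.8 hours = 27.3 hours.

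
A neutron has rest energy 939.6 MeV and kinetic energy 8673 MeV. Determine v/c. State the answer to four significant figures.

0.9952

γ = 1 + K/(mc²) = 1 + 8673/939.6 = 10.231.
β = √(1 − 1/γ²) = √(1 − 0.00955353) = √0.99044647 = 0.9952.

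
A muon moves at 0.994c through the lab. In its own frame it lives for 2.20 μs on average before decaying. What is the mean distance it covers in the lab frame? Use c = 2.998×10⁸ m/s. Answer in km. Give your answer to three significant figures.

Lorentz factor: γ = (1 − 0.988036)^(−1/2) = 9.1424.
Lab-frame lifetime: Δt = γτ = 9.1424 × 2.20 μs = 20.113 μs.
Distance: d = vΔt = 0.994 × 2.998×10⁸ m/s × 2.0113×10^-5 s = 5990 m = 5.99 km.

5.99 km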